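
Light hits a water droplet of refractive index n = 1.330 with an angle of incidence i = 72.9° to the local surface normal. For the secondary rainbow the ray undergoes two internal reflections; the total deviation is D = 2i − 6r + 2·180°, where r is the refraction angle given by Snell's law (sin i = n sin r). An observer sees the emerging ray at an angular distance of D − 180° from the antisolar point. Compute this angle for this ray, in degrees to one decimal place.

50.1°

sin r = sin 72.9° / 1.330 = 0.9558/1.330 = 0.7186; r = 45.94°.
D = 2·72.9° − 6·45.94° + 2·180° = 145.80° − 275.65° + 360° = 230.15°.
Angle from antisolar point = D − 180° = 50.15°.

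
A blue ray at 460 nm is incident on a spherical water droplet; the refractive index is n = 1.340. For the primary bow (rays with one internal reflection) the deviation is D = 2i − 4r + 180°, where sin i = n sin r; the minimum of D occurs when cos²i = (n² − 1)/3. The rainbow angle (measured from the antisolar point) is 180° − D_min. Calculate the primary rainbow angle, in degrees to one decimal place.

cos²i = (1.79560 − 1)/3 = 0.26520; i = arccos(0.51498) = 59.004°.
sin r = sin 59.004°/1.340 = 0.63971; r = 39.770°.
D_min = 2·59.004° − 4·39.770° + 180° = 138.929°.
Rainbow angle = 180° − D_min = 41.071°.

41.1°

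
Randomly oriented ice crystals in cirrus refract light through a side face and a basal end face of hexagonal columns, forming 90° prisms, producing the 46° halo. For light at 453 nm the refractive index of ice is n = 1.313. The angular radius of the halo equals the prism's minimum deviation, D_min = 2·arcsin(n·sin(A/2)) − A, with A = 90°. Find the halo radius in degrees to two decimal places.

n·sin(A/2) = 1.313 × sin 45° = 1.313 × 0.7071 = 0.9284.
D_min = 2·arcsin(0.9284) − 90° = 2 × 68.192° − 90° = 46.383°.

46.38°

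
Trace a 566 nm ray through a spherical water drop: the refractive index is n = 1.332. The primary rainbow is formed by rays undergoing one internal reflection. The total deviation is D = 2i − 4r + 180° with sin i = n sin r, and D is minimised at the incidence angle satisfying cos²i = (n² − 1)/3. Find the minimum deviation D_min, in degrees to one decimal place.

137.8°

cos²i = (1.77422 − 1)/3 = 0.25807; i = arccos(0.50801) = 59.469°.
sin r = sin 59.469°/1.332 = 0.64666; r = 40.290°.
D_min = 2·59.469° − 4·40.290° + 180° = 137.776°.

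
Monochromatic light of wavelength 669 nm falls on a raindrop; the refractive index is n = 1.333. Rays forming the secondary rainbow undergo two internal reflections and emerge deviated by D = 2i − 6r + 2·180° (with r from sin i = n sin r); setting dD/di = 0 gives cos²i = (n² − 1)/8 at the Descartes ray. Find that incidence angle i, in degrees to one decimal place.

cos²i = (1.333² − 1)/8 = (1.77689 − 1)/8 = 0.09711.
cos i = 0.31163, so i = 71.843°.

71.8°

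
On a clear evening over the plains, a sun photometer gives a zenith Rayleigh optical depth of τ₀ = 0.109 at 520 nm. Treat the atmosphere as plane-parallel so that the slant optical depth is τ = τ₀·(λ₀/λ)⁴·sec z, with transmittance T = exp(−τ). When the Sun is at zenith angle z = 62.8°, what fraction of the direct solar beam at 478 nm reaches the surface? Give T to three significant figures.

0.716

sec 62.8° = 2.1877.
τ = 0.109 × (520/478)⁴ × 2.1877 = 0.109 × 1.4006 × 2.1877 = 0.3340.
T = exp(−0.3340) = 0.7161.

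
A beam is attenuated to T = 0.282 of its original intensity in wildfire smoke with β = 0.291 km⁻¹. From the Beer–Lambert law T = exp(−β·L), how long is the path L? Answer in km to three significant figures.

4.35 km

Beer–Lambert: T = exp(−βL) ⇒ L = −ln(T)/β = −ln(0.282)/0.291 = 1.2658/0.291 = 4.35 km.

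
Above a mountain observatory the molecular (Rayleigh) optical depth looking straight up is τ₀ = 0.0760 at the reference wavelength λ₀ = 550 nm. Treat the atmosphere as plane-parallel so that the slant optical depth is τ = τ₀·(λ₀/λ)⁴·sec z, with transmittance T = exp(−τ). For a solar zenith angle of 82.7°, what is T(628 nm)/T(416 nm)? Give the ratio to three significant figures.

4.37

Airmass: sec 82.7° = 7.8700.
τ(628 nm) = 0.0760 × (550/628)⁴ × 7.8700 = 0.0760 × 0.5883 × 7.8700 = 0.3519.
τ(416 nm) = 0.0760 × (550/416)⁴ × 7.8700 = 0.0760 × 3.0555 × 7.8700 = 1.8275.
T(628)/T(416) = exp(τ_B − τ_A) = exp(1.4757) = 4.3739.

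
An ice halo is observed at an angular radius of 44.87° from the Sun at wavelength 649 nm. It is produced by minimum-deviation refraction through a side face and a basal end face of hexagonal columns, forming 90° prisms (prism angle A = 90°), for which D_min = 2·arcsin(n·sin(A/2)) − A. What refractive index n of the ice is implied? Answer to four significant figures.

1.306

Rearranging: n = sin((D_min + A)/2) / sin(A/2).
(D_min + A)/2 = (44.87° + 90°)/2 = 67.435°.
n = sin 67.435° / sin 45° = 0.9234 / 0.7071 = 1.3059.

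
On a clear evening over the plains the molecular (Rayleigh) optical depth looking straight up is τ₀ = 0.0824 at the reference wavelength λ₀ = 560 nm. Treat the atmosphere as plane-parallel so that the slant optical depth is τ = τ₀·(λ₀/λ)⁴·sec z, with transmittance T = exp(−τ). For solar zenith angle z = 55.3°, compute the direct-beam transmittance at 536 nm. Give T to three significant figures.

sec 55.3° = 1.7566.
τ = 0.0824 × (560/536)⁴ × 1.7566 = 0.0824 × 1.1915 × 1.7566 = 0.1725.
T = exp(−0.1725) = 0.8416.

0.842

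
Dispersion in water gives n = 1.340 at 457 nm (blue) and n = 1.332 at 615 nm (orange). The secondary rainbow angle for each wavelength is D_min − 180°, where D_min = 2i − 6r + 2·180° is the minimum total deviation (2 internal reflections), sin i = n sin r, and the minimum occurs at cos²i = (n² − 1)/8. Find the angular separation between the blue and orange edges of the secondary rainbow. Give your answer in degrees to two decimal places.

2.08°

At 457 nm (n = 1.340): cos²i = 0.09945 → i = 71.618°, r = 45.088°, D_min = 232.709°, rainbow angle = 52.709°.
At 615 nm (n = 1.332): cos²i = 0.09678 → i = 71.875°, r = 45.520°, D_min = 230.628°, rainbow angle = 50.628°.
Angular width = |52.709° − 50.628°| = 2.080°.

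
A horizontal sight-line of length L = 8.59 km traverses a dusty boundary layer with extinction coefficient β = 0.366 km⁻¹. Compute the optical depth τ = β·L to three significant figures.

τ = β·L = 0.366 × 8.59 = 3.1439.

3.14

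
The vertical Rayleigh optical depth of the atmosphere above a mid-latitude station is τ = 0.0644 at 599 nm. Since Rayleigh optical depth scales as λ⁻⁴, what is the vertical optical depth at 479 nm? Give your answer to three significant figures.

τ(479 nm) = τ(599 nm) × (599/479)⁴ = 0.0644 × (1.2505)⁴ = 0.0644 × 2.4455 = 0.1575.

0.157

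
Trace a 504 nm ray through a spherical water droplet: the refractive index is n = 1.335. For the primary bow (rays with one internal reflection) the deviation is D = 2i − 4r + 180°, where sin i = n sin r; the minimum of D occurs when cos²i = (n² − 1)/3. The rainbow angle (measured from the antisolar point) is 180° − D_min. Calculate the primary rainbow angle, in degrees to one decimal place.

cos²i = (1.78222 − 1)/3 = 0.26074; i = arccos(0.51063) = 59.294°.
sin r = sin 59.294°/1.335 = 0.64405; r = 40.094°.
D_min = 2·59.294° − 4·40.094° + 180° = 138.212°.
Rainbow angle = 180° − D_min = 41.788°.

41.8°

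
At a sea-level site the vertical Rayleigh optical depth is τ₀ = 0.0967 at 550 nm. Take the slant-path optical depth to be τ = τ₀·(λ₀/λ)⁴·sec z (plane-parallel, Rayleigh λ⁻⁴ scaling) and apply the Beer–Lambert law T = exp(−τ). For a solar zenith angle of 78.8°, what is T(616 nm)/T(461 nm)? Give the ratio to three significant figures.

2.00

Airmass: sec 78.8° = 5.1484.
τ(616 nm) = 0.0967 × (550/616)⁴ × 5.1484 = 0.0967 × 0.6355 × 5.1484 = 0.3164.
τ(461 nm) = 0.0967 × (550/461)⁴ × 5.1484 = 0.0967 × 2.0260 × 5.1484 = 1.0087.
T(616)/T(461) = exp(τ_B − τ_A) = exp(0.6923) = 1.9983.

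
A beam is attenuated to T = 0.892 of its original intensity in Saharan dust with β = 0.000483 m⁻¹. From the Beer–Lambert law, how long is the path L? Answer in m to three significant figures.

Beer–Lambert: T = exp(−βL) ⇒ L = −ln(T)/β = −ln(0.892)/0.000483 = 0.1143/0.000483 = 236.6 m.

237 m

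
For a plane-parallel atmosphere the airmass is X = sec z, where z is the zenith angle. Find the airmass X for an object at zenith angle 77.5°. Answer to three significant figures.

4.62

X = sec z = 1/cos 77.5° = 1/0.2164 = 4.6202.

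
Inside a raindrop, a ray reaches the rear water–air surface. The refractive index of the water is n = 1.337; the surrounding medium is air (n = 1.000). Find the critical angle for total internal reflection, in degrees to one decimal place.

sin θ_c = n_air / n = 1.000 / 1.337 = 0.7479.
θ_c = arcsin(0.7479) = 48.41°.

48.4°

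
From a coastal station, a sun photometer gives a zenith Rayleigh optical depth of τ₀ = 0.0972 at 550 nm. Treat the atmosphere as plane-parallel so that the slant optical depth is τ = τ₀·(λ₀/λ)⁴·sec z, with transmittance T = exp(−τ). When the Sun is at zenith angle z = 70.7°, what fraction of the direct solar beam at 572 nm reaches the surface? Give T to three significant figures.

0.778

sec 70.7° = 3.0256.
τ = 0.0972 × (550/572)⁴ × 3.0256 = 0.0972 × 0.8548 × 3.0256 = 0.2514.
T = exp(−0.2514) = 0.7777.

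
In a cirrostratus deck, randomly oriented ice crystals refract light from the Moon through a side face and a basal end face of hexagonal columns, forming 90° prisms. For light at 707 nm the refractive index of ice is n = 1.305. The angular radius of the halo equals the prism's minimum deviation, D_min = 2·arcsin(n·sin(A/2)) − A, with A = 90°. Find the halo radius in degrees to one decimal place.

n·sin(A/2) = 1.305 × sin 45° = 1.305 × 0.7071 = 0.9228.
D_min = 2·arcsin(0.9228) − 90° = 2 × 67.335° − 90° = 44.670°.

44.7°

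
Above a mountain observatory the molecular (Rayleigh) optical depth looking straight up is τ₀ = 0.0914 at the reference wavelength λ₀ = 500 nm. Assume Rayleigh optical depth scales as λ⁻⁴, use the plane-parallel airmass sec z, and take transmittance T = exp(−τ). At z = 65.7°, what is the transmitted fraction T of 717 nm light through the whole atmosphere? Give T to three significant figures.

sec 65.7° = 2.4300.
τ = 0.0914 × (500/717)⁴ × 2.4300 = 0.0914 × 0.2365 × 2.4300 = 0.0525.
T = exp(−0.0525) = 0.9488.

0.949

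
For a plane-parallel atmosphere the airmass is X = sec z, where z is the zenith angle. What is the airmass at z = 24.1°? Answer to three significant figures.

X = sec z = 1/cos 24.1° = 1/0.9128 = 1.0955.

1.10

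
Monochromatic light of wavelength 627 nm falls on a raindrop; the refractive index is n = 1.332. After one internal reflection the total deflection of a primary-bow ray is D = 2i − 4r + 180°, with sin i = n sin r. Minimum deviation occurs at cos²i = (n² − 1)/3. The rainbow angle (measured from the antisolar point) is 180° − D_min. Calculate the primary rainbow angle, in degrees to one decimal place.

42.2°

cos²i = (1.77422 − 1)/3 = 0.25807; i = arccos(0.50801) = 59.469°.
sin r = sin 59.469°/1.332 = 0.64666; r = 40.290°.
D_min = 2·59.469° − 4·40.290° + 180° = 137.776°.
Rainbow angle = 180° − D_min = 42.224°.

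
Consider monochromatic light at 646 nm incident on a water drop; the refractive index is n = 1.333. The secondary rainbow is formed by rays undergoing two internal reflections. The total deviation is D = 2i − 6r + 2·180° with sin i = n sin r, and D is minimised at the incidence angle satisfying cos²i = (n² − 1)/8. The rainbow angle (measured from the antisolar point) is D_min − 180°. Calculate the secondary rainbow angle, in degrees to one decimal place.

50.9°

cos²i = (1.77689 − 1)/8 = 0.09711; i = arccos(0.31163) = 71.843°.
sin r = sin 71.843°/1.333 = 0.71283; r = 45.466°.
D_min = 2·71.843° − 6·45.466° + 360° = 230.891°.
Rainbow angle = D_min − 180° = 50.891°.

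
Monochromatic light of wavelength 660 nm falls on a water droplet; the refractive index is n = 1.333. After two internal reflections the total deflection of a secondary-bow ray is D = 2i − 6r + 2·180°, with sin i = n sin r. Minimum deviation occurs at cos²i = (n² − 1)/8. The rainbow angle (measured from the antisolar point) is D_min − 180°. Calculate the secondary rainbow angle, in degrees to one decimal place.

50.9°

cos²i = (1.77689 − 1)/8 = 0.09711; i = arccos(0.31163) = 71.843°.
sin r = sin 71.843°/1.333 = 0.71283; r = 45.466°.
D_min = 2·71.843° − 6·45.466° + 360° = 230.891°.
Rainbow angle = D_min − 180° = 50.891°.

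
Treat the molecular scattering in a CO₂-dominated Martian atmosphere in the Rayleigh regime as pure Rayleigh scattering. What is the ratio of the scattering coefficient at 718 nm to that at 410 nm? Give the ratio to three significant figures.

Rayleigh scattering ∝ λ⁻⁴, so the ratio of coefficients is the inverse fourth power of the wavelength ratio.
σ(718)/σ(410) = (410/718)⁴ = (0.5710)⁴ = 0.1063.

0.106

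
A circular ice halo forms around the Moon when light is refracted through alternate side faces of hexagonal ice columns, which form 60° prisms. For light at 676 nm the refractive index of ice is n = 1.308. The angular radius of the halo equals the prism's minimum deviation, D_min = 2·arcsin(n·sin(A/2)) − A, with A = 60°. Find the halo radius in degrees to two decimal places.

21.69°

n·sin(A/2) = 1.308 × sin 30° = 1.308 × 0.5000 = 0.6540.
D_min = 2·arcsin(0.6540) − 60° = 2 × 40.844° − 60° = 21.688°.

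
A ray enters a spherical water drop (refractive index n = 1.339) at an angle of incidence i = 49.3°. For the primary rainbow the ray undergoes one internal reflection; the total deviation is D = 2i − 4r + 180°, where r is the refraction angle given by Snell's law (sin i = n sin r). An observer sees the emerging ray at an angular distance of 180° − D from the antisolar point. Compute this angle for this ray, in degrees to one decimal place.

sin r = sin 49.3° / 1.339 = 0.7581/1.339 = 0.5662; r = 34.49°.
D = 2·49.3° − 4·34.49° + 180° = 98.60° − 137.94° + 180° = 140.66°.
Angle from antisolar point = 180° − D = 39.34°.

39.3°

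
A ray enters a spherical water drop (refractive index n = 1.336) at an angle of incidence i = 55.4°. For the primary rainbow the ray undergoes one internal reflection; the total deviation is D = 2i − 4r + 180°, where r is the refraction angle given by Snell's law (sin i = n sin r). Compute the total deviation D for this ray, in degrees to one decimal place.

138.7°

sin r = sin 55.4° / 1.336 = 0.8231/1.336 = 0.6161; r = 38.03°.
D = 2·55.4° − 4·38.03° + 180° = 110.80° − 152.13° + 180° = 138.67°.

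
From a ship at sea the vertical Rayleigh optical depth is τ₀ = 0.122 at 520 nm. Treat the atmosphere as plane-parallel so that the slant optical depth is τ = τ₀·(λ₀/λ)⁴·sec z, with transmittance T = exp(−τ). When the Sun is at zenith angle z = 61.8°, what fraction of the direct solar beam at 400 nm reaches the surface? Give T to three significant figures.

sec 61.8° = 2.1162.
τ = 0.122 × (520/400)⁴ × 2.1162 = 0.122 × 2.8561 × 2.1162 = 0.7374.
T = exp(−0.7374) = 0.4784.

0.478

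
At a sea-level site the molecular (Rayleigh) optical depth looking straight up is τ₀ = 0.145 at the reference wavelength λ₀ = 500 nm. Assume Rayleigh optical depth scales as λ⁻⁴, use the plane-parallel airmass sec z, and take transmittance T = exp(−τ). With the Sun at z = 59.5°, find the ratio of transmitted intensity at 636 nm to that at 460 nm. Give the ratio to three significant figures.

1.34

Airmass: sec 59.5° = 1.9703.
τ(636 nm) = 0.145 × (500/636)⁴ × 1.9703 = 0.145 × 0.3820 × 1.9703 = 0.1091.
τ(460 nm) = 0.145 × (500/460)⁴ × 1.9703 = 0.145 × 1.3959 × 1.9703 = 0.3988.
T(636)/T(460) = exp(τ_B − τ_A) = exp(0.2897) = 1.3360.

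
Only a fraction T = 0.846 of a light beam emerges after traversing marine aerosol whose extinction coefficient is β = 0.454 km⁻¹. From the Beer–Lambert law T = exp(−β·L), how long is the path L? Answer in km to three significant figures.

0.368 km

Beer–Lambert: T = exp(−βL) ⇒ L = −ln(T)/β = −ln(0.846)/0.454 = 0.1672/0.454 = 0.3684 km.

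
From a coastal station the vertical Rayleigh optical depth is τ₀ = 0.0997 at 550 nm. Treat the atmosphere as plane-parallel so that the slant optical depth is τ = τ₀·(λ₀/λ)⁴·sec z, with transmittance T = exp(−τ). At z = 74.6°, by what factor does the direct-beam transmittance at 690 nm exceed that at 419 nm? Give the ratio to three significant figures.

2.62

Airmass: sec 74.6° = 3.7657.
τ(690 nm) = 0.0997 × (550/690)⁴ × 3.7657 = 0.0997 × 0.4037 × 3.7657 = 0.1516.
τ(419 nm) = 0.0997 × (550/419)⁴ × 3.7657 = 0.0997 × 2.9689 × 3.7657 = 1.1146.
T(690)/T(419) = exp(τ_B − τ_A) = exp(0.9631) = 2.6197.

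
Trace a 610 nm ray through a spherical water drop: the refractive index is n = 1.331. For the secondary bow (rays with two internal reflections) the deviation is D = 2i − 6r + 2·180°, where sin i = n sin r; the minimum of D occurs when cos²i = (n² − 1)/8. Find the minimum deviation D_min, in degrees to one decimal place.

230.4°

cos²i = (1.77156 − 1)/8 = 0.09645; i = arccos(0.31056) = 71.907°.
sin r = sin 71.907°/1.331 = 0.71417; r = 45.575°.
D_min = 2·71.907° − 6·45.575° + 360° = 230.365°.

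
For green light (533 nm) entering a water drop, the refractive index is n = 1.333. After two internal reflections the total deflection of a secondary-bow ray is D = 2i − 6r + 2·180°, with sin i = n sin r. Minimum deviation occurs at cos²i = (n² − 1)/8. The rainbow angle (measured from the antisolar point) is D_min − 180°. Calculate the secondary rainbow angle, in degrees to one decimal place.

50.9°

cos²i = (1.77689 − 1)/8 = 0.09711; i = arccos(0.31163) = 71.843°.
sin r = sin 71.843°/1.333 = 0.71283; r = 45.466°.
D_min = 2·71.843° − 6·45.466° + 360° = 230.891°.
Rainbow angle = D_min − 180° = 50.891°.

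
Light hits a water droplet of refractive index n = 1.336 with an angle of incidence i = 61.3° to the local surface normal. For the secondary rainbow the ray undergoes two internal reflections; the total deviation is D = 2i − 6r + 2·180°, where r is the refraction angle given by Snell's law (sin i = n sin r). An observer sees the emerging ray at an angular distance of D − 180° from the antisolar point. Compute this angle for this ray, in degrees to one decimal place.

sin r = sin 61.3° / 1.336 = 0.8771/1.336 = 0.6565; r = 41.04°.
D = 2·61.3° − 6·41.04° + 2·180° = 122.60° − 246.22° + 360° = 236.38°.
Angle from antisolar point = D − 180° = 56.38°.

56.4°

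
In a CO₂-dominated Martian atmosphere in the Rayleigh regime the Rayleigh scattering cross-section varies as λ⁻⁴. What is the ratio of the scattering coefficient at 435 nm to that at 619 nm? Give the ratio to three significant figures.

Rayleigh scattering ∝ λ⁻⁴, so the ratio of coefficients is the inverse fourth power of the wavelength ratio.
σ(435)/σ(619) = (619/435)⁴ = (1.4230)⁴ = 4.1.

4.10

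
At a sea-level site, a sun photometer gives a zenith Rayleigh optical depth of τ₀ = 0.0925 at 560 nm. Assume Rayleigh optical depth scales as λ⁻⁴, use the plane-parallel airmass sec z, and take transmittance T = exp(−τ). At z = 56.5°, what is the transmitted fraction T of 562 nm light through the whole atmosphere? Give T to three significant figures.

sec 56.5° = 1.8118.
τ = 0.0925 × (560/562)⁴ × 1.8118 = 0.0925 × 0.9858 × 1.8118 = 0.1652.
T = exp(−0.1652) = 0.8477.

0.848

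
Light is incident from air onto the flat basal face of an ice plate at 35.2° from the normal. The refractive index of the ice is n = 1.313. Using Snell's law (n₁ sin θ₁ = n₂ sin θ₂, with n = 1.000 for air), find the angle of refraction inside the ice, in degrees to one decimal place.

26.0°

Snell: sin θ_r = sin θ_i / n = sin 35.2° / 1.313 = 0.5764 / 1.313 = 0.4390.
θ_r = arcsin(0.4390) = 26.04°.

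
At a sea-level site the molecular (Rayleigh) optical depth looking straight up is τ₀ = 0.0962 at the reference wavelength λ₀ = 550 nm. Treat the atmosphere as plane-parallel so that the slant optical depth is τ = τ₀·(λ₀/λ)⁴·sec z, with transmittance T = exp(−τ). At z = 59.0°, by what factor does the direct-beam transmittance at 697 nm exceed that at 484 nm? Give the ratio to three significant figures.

1.27

Airmass: sec 59.0° = 1.9416.
τ(697 nm) = 0.0962 × (550/697)⁴ × 1.9416 = 0.0962 × 0.3877 × 1.9416 = 0.0724.
τ(484 nm) = 0.0962 × (550/484)⁴ × 1.9416 = 0.0962 × 1.6675 × 1.9416 = 0.3115.
T(697)/T(484) = exp(τ_B − τ_A) = exp(0.2390) = 1.2700.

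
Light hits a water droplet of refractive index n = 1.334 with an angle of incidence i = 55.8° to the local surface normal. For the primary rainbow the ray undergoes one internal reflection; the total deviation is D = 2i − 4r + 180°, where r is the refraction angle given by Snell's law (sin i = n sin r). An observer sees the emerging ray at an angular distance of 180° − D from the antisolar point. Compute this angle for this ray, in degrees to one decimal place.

41.7°

sin r = sin 55.8° / 1.334 = 0.8271/1.334 = 0.6200; r = 38.32°.
D = 2·55.8° − 4·38.32° + 180° = 111.60° − 153.26° + 180° = 138.34°.
Angle from antisolar point = 180° − D = 41.66°.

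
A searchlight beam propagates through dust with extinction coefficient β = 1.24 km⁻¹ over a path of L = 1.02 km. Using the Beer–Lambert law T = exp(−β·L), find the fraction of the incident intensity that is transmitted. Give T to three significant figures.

τ = β·L = 1.24 × 1.02 = 1.2648.
T = exp(−1.2648) = 0.2823.

0.282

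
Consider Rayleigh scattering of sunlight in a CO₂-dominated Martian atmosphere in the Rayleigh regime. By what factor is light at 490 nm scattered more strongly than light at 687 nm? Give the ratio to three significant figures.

3.86

Rayleigh scattering ∝ λ⁻⁴, so the ratio of coefficients is the inverse fourth power of the wavelength ratio.
σ(490)/σ(687) = (687/490)⁴ = (1.4020)⁴ = 3.864.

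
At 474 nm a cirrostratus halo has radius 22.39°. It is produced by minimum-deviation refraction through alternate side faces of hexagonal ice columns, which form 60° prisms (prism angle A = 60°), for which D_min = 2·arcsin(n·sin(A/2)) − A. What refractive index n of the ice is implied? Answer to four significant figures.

1.317

Rearranging: n = sin((D_min + A)/2) / sin(A/2).
(D_min + A)/2 = (22.39° + 60°)/2 = 41.195°.
n = sin 41.195° / sin 30° = 0.6586 / 0.5000 = 1.3172.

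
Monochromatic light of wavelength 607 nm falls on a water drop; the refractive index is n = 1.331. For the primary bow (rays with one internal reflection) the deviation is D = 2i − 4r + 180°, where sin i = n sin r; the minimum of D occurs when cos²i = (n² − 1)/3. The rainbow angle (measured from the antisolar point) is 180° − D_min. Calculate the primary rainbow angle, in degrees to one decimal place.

cos²i = (1.77156 − 1)/3 = 0.25719; i = arccos(0.50714) = 59.527°.
sin r = sin 59.527°/1.331 = 0.64753; r = 40.356°.
D_min = 2·59.527° − 4·40.356° + 180° = 137.630°.
Rainbow angle = 180° − D_min = 42.370°.

42.4°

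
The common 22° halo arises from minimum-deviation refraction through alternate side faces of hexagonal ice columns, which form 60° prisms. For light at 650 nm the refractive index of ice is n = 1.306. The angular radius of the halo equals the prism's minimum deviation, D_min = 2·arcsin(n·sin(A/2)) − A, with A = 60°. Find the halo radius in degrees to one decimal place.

21.5°

n·sin(A/2) = 1.306 × sin 30° = 1.306 × 0.5000 = 0.6530.
D_min = 2·arcsin(0.6530) − 60° = 2 × 40.768° − 60° = 21.536°.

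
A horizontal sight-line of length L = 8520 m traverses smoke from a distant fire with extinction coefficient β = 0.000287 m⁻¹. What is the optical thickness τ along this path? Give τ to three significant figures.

τ = β·L = 0.000287 × 8520 = 2.4452.

2.45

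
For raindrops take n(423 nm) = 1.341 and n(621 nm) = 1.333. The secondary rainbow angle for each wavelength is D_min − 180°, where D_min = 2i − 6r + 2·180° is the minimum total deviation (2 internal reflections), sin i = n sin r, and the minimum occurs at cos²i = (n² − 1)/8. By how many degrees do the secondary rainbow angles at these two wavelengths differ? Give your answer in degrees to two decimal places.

2.08°

At 423 nm (n = 1.341): cos²i = 0.09979 → i = 71.586°, r = 45.034°, D_min = 232.966°, rainbow angle = 52.966°.
At 621 nm (n = 1.333): cos²i = 0.09711 → i = 71.843°, r = 45.466°, D_min = 230.891°, rainbow angle = 50.891°.
Angular width = |52.966° − 50.891°| = 2.075°.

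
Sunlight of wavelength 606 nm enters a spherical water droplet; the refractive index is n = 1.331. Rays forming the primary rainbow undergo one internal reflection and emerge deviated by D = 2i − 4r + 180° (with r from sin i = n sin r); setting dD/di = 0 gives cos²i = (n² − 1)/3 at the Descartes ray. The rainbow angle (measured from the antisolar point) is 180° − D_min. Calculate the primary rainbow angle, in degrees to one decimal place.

cos²i = (1.77156 − 1)/3 = 0.25719; i = arccos(0.50714) = 59.527°.
sin r = sin 59.527°/1.331 = 0.64753; r = 40.356°.
D_min = 2·59.527° − 4·40.356° + 180° = 137.630°.
Rainbow angle = 180° − D_min = 42.370°.

42.4°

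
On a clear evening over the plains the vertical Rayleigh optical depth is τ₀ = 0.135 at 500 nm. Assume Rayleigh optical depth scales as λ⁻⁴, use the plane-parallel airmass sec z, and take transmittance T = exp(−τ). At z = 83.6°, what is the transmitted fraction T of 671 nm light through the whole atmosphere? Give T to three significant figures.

sec 83.6° = 8.9711.
τ = 0.135 × (500/671)⁴ × 8.9711 = 0.135 × 0.3083 × 8.9711 = 0.3734.
T = exp(−0.3734) = 0.6884.

0.688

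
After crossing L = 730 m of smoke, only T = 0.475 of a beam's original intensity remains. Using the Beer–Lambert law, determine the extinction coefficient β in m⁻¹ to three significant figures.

Beer–Lambert: T = exp(−βL) ⇒ β = −ln(T)/L = −ln(0.475)/730 = 0.7444/730 = 0.00102 m⁻¹.

0.00102 m⁻¹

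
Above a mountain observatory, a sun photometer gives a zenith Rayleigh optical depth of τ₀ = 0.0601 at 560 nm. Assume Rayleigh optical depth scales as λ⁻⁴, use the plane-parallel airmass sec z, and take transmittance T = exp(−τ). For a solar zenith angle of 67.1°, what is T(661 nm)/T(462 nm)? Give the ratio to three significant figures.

1.29

Airmass: sec 67.1° = 2.5699.
τ(661 nm) = 0.0601 × (560/661)⁴ × 2.5699 = 0.0601 × 0.5152 × 2.5699 = 0.0796.
τ(462 nm) = 0.0601 × (560/462)⁴ × 2.5699 = 0.0601 × 2.1587 × 2.5699 = 0.3334.
T(661)/T(462) = exp(τ_B − τ_A) = exp(0.2538) = 1.2890.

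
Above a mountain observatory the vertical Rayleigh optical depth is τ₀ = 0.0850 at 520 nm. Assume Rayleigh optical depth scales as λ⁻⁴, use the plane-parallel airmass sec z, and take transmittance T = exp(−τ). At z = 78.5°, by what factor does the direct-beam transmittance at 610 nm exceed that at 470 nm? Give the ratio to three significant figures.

1.51

Airmass: sec 78.5° = 5.0159.
τ(610 nm) = 0.0850 × (520/610)⁴ × 5.0159 = 0.0850 × 0.5281 × 5.0159 = 0.2251.
τ(470 nm) = 0.0850 × (520/470)⁴ × 5.0159 = 0.0850 × 1.4984 × 5.0159 = 0.6388.
T(610)/T(470) = exp(τ_B − τ_A) = exp(0.4137) = 1.5124.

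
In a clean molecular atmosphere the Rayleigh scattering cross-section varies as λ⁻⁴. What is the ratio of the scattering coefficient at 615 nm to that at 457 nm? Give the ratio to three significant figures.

0.305

Rayleigh scattering ∝ λ⁻⁴, so the ratio of coefficients is the inverse fourth power of the wavelength ratio.
σ(615)/σ(457) = (457/615)⁴ = (0.7431)⁴ = 0.3049.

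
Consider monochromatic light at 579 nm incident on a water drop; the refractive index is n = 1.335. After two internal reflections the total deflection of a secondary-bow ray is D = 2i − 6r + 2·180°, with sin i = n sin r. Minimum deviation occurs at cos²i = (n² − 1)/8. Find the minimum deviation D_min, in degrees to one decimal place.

cos²i = (1.78222 − 1)/8 = 0.09778; i = arccos(0.31269) = 71.778°.
sin r = sin 71.778°/1.335 = 0.71150; r = 45.357°.
D_min = 2·71.778° − 6·45.357° + 360° = 231.414°.

231.4°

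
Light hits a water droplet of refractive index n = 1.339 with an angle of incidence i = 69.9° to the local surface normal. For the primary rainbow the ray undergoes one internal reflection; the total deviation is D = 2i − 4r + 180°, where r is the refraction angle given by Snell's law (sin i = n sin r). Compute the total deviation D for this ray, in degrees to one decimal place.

141.7°

sin r = sin 69.9° / 1.339 = 0.9391/1.339 = 0.7013; r = 44.53°.
D = 2·69.9° − 4·44.53° + 180° = 139.80° − 178.14° + 180° = 141.66°.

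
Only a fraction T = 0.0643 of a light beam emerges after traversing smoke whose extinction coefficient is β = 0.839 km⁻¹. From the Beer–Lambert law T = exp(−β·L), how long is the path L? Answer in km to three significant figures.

3.27 km

Beer–Lambert: T = exp(−βL) ⇒ L = −ln(T)/β = −ln(0.0643)/0.839 = 2.7442/0.839 = 3.271 km.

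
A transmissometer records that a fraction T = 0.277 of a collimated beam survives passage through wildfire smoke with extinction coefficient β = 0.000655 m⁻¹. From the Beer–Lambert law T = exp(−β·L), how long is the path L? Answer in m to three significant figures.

1960 m

Beer–Lambert: T = exp(−βL) ⇒ L = −ln(T)/β = −ln(0.277)/0.000655 = 1.2837/0.000655 = 1960 m.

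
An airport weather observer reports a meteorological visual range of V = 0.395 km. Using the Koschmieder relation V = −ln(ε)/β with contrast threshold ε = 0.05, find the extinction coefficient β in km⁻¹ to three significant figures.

β = −ln(0.05) / V = 2.996 / 0.395 = 7.5841 km⁻¹.

7.58 km⁻¹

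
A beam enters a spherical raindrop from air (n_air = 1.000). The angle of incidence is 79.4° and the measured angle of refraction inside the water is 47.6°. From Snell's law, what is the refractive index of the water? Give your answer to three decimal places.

n = sin θ_i / sin θ_r = sin 79.4° / sin 47.6° = 0.9829 / 0.7385 = 1.3311.

1.331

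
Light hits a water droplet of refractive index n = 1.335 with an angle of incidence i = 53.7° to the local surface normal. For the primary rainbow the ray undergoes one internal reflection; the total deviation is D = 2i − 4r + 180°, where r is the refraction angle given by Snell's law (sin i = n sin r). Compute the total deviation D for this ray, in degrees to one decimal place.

138.9°

sin r = sin 53.7° / 1.335 = 0.8059/1.335 = 0.6037; r = 37.13°.
D = 2·53.7° − 4·37.13° + 180° = 107.40° − 148.54° + 180° = 138.86°.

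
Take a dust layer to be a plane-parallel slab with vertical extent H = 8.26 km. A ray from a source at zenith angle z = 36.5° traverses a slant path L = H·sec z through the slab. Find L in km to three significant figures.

10.3 km

sec z = 1/cos 36.5° = 1.2440.
L = 8.26 × 1.2440 = 10.275 km.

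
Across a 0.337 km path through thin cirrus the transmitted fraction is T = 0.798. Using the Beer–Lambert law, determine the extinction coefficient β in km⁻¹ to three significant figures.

0.670 km⁻¹

Beer–Lambert: T = exp(−βL) ⇒ β = −ln(T)/L = −ln(0.798)/0.337 = 0.2256/0.337 = 0.6696 km⁻¹.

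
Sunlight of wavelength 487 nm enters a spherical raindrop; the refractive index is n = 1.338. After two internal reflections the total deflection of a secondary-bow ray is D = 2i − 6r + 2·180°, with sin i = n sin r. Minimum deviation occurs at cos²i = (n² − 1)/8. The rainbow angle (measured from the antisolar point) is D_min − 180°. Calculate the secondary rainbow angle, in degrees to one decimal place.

52.2°

cos²i = (1.79024 − 1)/8 = 0.09878; i = arccos(0.31429) = 71.682°.
sin r = sin 71.682°/1.338 = 0.70951; r = 45.195°.
D_min = 2·71.682° − 6·45.195° + 360° = 232.193°.
Rainbow angle = D_min − 180° = 52.193°.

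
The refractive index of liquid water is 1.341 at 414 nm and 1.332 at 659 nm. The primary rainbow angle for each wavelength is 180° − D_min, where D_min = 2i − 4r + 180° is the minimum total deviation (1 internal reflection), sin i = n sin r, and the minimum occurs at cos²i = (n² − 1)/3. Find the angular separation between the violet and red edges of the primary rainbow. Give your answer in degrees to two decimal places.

1.29°

At 414 nm (n = 1.341): cos²i = 0.26609 → i = 58.946°, r = 39.705°, D_min = 139.071°, rainbow angle = 40.929°.
At 659 nm (n = 1.332): cos²i = 0.25807 → i = 59.469°, r = 40.290°, D_min = 137.776°, rainbow angle = 42.224°.
Angular width = |40.929° − 42.224°| = 1.295°.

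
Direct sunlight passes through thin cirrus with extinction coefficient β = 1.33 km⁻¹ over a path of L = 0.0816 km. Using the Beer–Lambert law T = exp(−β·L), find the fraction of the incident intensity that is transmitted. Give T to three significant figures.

0.897

τ = β·L = 1.33 × 0.0816 = 0.1085.
T = exp(−0.1085) = 0.8972.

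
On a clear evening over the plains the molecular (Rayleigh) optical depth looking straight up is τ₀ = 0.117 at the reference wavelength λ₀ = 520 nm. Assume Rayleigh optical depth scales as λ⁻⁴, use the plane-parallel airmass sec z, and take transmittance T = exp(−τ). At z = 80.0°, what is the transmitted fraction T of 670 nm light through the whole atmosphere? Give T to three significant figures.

0.783

sec 80.0° = 5.7588.
τ = 0.117 × (520/670)⁴ × 5.7588 = 0.117 × 0.3628 × 5.7588 = 0.2445.
T = exp(−0.2445) = 0.7831.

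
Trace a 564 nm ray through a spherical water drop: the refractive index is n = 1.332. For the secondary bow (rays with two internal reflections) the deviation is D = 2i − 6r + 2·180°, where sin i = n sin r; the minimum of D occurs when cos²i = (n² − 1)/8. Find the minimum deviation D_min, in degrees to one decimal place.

230.6°

cos²i = (1.77422 − 1)/8 = 0.09678; i = arccos(0.31109) = 71.875°.
sin r = sin 71.875°/1.332 = 0.71350; r = 45.520°.
D_min = 2·71.875° − 6·45.520° + 360° = 230.628°.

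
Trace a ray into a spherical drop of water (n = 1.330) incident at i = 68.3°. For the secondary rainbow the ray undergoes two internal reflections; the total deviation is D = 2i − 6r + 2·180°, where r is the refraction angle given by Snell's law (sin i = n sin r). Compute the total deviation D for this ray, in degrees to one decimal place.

230.7°

sin r = sin 68.3° / 1.330 = 0.9291/1.330 = 0.6986; r = 44.31°.
D = 2·68.3° − 6·44.31° + 2·180° = 136.60° − 265.89° + 360° = 230.71°.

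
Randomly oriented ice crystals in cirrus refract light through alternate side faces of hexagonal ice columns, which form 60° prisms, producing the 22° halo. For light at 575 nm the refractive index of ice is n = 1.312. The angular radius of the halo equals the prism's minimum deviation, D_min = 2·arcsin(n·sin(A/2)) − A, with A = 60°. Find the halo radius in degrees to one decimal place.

22.0°

n·sin(A/2) = 1.312 × sin 30° = 1.312 × 0.5000 = 0.6560.
D_min = 2·arcsin(0.6560) − 60° = 2 × 40.996° − 60° = 21.991°.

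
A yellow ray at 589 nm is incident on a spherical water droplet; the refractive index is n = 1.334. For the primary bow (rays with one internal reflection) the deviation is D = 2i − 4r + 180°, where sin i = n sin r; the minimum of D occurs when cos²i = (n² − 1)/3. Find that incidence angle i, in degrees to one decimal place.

59.4°

cos²i = (1.334² − 1)/3 = (1.77956 − 1)/3 = 0.25985.
cos i = 0.50976, so i = 59.352°.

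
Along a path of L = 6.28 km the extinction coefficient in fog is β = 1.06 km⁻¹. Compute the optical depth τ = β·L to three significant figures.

6.66

τ = β·L = 1.06 × 6.28 = 6.6568.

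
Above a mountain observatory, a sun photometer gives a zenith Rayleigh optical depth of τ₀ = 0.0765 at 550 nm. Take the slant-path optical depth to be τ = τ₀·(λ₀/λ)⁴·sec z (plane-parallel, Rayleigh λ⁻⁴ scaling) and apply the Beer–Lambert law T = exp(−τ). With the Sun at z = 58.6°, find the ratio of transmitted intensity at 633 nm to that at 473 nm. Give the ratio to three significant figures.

1.20

Airmass: sec 58.6° = 1.9194.
τ(633 nm) = 0.0765 × (550/633)⁴ × 1.9194 = 0.0765 × 0.5699 × 1.9194 = 0.0837.
τ(473 nm) = 0.0765 × (550/473)⁴ × 1.9194 = 0.0765 × 1.8281 × 1.9194 = 0.2684.
T(633)/T(473) = exp(τ_B − τ_A) = exp(0.1847) = 1.2029.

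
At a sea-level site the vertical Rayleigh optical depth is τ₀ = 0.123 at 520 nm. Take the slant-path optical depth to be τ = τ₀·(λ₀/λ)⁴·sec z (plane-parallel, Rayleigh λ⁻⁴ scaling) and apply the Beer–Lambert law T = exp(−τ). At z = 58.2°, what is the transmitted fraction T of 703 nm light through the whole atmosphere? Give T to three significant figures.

sec 58.2° = 1.8977.
τ = 0.123 × (520/703)⁴ × 1.8977 = 0.123 × 0.2994 × 1.8977 = 0.0699.
T = exp(−0.0699) = 0.9325.

0.933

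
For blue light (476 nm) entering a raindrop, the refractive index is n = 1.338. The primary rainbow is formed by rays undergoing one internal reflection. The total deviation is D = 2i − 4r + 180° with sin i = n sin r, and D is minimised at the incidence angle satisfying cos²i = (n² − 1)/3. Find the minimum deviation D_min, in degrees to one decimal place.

cos²i = (1.79024 − 1)/3 = 0.26341; i = arccos(0.51324) = 59.120°.
sin r = sin 59.120°/1.338 = 0.64144; r = 39.899°.
D_min = 2·59.120° − 4·39.899° + 180° = 138.643°.

138.6°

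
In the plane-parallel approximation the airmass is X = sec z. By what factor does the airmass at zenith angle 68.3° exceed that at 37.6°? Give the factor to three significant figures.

X(68.3°)/X(37.6°) = sec 68.3° / sec 37.6° = cos 37.6° / cos 68.3° = 0.7923/0.3697 = 2.1428.

2.14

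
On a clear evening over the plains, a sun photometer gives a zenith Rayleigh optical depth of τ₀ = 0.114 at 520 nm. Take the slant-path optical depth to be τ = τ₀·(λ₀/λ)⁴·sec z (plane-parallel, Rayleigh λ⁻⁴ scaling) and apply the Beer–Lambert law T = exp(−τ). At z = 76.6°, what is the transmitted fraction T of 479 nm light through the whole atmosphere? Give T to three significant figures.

sec 76.6° = 4.3150.
τ = 0.114 × (520/479)⁴ × 4.3150 = 0.114 × 1.3889 × 4.3150 = 0.6832.
T = exp(−0.6832) = 0.5050.

0.505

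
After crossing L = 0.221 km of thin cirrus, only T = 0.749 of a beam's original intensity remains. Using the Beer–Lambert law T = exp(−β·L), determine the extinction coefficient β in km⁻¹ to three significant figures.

1.31 km⁻¹

Beer–Lambert: T = exp(−βL) ⇒ β = −ln(T)/L = −ln(0.749)/0.221 = 0.2890/0.221 = 1.308 km⁻¹.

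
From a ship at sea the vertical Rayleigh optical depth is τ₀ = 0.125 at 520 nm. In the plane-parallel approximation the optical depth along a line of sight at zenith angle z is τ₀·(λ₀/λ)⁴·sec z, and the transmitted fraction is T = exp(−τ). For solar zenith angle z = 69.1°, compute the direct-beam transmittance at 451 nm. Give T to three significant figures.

sec 69.1° = 2.8032.
τ = 0.125 × (520/451)⁴ × 2.8032 = 0.125 × 1.7673 × 2.8032 = 0.6193.
T = exp(−0.6193) = 0.5383.

0.538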